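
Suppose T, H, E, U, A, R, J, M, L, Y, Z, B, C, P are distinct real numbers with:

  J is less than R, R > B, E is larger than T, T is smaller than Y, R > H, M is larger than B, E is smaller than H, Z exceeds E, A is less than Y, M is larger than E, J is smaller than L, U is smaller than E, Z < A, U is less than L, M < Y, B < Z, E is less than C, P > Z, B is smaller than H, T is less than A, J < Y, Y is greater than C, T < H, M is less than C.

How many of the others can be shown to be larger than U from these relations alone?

Directly above U: E, L.
One step further: H, Z, M, C (6 so far).
One step further: P, R, A, Y (10 so far).
Nothing else is reachable above U; 10 in all.

10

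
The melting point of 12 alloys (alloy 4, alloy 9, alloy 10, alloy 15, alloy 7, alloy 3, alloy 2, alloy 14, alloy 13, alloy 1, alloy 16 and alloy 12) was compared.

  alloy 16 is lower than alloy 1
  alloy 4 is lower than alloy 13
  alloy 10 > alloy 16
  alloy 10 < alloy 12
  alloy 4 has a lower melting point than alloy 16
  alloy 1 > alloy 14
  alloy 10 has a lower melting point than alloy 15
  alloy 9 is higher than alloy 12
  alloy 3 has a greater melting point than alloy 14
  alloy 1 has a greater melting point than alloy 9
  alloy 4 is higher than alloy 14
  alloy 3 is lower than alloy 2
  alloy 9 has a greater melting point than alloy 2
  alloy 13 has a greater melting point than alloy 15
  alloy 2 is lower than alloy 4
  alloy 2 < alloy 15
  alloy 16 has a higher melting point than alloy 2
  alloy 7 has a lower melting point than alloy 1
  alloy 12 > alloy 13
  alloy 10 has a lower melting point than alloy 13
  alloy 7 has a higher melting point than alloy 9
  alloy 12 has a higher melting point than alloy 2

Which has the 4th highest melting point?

Piecing the relations together gives one ordering: alloy 14 < alloy 3 < alloy 2 < alloy 4 < alloy 16 < alloy 10 < alloy 15 < alloy 13 < alloy 12 < alloy 9 < alloy 7 < alloy 1.
Counting 4 from the largest end gives alloy 12.

alloy 12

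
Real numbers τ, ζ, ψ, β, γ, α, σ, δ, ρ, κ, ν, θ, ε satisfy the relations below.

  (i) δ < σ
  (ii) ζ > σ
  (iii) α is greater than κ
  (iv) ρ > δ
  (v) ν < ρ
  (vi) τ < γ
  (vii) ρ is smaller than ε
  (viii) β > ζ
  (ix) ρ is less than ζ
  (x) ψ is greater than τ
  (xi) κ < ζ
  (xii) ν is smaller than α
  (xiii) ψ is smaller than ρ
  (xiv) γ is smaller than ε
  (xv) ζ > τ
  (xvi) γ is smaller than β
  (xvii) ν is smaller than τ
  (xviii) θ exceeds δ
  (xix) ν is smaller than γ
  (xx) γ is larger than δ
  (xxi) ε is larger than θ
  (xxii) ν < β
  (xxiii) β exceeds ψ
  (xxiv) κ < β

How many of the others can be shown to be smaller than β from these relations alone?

Directly below β: ν, ψ, γ, κ, ζ.
One step further: δ, τ, ρ, σ (9 so far).
Nothing else is reachable below β; 9 in all.

9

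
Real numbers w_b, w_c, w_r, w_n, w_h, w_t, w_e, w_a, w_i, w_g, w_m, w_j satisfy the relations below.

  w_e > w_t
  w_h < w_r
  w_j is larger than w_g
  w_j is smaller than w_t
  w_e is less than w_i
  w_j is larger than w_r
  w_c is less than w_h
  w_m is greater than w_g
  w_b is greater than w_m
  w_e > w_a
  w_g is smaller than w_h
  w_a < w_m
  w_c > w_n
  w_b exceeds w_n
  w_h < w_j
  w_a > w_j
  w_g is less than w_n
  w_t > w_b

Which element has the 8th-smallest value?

w_m

Chaining the given pairs: w_g < w_n < w_c < w_h < w_r < w_j < w_a < w_m < w_b < w_t < w_e < w_i.
Counting 8 from the smallest end gives w_m.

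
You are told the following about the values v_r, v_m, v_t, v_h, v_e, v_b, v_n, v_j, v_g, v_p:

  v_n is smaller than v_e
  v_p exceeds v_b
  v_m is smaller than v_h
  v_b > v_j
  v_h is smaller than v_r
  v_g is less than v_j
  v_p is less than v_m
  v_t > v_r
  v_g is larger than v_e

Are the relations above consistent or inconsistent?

consistent

Every relation is compatible with v_n < v_e < v_g < v_j < v_b < v_p < v_m < v_h < v_r < v_t; the set is consistent.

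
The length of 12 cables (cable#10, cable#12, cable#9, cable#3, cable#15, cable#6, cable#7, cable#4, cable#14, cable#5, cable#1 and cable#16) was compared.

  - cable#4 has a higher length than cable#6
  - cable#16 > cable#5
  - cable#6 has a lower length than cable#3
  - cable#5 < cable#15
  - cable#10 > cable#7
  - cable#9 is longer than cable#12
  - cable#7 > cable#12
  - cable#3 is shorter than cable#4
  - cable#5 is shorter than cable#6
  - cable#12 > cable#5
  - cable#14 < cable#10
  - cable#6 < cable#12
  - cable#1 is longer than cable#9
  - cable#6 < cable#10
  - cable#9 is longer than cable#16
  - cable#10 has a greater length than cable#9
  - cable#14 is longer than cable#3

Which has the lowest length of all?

Chaining upward from cable#5: directly above it, cable#15, cable#6, cable#16, cable#12; then cable#3, cable#7, cable#9, cable#10, cable#4; then cable#14, cable#1.
That covers every other element, and nothing is given below cable#5, so cable#5 is the lowest length.

cable#5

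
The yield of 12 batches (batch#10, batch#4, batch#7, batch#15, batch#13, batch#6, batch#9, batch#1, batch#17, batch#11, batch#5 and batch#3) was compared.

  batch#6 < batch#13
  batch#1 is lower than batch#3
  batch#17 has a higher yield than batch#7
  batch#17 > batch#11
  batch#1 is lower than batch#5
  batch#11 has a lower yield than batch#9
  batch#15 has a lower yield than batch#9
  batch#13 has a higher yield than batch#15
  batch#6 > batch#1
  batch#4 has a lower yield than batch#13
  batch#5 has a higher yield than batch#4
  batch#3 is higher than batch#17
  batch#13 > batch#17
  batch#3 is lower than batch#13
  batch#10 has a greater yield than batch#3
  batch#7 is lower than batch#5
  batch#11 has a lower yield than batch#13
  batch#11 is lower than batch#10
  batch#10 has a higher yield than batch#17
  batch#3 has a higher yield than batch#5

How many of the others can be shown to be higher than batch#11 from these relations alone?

5

Directly above batch#11: batch#9, batch#17, batch#10, batch#13.
One step further: batch#3 (5 so far).
No other element is forced above batch#11 by the given relations, so the count is 5.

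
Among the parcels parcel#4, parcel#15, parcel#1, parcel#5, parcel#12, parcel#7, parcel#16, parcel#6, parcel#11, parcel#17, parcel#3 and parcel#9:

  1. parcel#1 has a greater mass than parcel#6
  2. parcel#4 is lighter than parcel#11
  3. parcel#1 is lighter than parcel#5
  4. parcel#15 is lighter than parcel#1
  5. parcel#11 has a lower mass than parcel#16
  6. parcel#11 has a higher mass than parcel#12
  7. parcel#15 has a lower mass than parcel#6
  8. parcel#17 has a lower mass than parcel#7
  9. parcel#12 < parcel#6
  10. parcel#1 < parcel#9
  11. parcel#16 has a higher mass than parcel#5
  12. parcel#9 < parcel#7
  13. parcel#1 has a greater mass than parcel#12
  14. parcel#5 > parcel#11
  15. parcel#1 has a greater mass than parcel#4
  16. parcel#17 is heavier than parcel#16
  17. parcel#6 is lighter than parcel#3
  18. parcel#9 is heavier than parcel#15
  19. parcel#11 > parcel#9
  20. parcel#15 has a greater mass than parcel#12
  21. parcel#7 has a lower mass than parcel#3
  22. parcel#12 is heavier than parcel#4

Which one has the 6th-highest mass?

parcel#11

The consecutive relations fix a unique order: parcel#4 < parcel#12 < parcel#15 < parcel#6 < parcel#1 < parcel#9 < parcel#11 < parcel#5 < parcel#16 < parcel#17 < parcel#7 < parcel#3.
The 6th largest is parcel#11.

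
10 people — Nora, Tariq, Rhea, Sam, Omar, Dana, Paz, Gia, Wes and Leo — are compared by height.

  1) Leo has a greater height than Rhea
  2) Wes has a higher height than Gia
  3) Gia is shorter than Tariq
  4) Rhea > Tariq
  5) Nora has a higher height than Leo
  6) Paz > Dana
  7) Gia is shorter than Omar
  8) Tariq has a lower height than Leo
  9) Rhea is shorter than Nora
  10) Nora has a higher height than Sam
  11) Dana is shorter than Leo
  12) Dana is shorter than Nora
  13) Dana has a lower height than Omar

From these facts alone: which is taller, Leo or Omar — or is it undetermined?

Following every chain through Leo: above Leo we get Nora; below Leo we get Gia, Tariq, Rhea, Dana.
Omar is not reached, and no chain runs the other way from Omar to Leo.
So the given relations leave the order of Leo and Omar undetermined.

undetermined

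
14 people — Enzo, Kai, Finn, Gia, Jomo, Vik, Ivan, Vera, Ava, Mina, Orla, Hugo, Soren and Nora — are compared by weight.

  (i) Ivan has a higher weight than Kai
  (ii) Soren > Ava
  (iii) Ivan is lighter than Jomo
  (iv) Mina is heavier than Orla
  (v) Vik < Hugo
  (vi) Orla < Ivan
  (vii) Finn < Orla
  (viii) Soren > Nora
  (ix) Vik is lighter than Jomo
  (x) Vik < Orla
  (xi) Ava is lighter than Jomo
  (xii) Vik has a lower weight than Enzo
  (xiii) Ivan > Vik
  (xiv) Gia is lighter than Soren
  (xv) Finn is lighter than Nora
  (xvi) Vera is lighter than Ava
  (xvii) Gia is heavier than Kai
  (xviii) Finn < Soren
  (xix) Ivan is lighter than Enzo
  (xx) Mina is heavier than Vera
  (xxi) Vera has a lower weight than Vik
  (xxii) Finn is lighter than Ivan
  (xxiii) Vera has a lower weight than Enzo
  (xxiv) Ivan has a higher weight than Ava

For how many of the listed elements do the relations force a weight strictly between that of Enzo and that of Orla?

Chaining upward from Orla reaches: Ivan, Mina, Jomo.
Chaining downward from Enzo reaches: Vera, Vik, Finn, Ava, Kai, Ivan.
Strictly between Orla and Enzo are those in both lists: Ivan — 1 element.

1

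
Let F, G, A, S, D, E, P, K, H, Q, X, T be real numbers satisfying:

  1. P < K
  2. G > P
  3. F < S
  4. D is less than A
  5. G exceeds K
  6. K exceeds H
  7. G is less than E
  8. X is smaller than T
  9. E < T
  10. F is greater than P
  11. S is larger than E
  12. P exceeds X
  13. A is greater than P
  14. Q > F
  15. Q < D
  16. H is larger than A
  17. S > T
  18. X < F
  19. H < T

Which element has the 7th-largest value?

Chaining the given pairs: X < P < F < Q < D < A < H < K < G < E < T < S.
Counting 7 from the largest end gives A.

A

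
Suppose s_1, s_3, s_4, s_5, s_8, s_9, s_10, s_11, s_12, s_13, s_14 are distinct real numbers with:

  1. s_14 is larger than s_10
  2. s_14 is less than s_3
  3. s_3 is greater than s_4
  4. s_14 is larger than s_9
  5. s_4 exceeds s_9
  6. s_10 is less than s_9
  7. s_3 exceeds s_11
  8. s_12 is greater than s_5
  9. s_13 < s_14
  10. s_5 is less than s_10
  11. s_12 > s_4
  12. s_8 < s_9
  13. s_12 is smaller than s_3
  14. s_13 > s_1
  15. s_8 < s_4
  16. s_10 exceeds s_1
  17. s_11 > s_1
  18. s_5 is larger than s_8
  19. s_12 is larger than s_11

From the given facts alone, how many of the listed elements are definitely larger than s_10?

The elements the relations force above s_10 are s_9, s_14, s_4, s_12, s_3 — no chain reaches any other.
That is 5.

5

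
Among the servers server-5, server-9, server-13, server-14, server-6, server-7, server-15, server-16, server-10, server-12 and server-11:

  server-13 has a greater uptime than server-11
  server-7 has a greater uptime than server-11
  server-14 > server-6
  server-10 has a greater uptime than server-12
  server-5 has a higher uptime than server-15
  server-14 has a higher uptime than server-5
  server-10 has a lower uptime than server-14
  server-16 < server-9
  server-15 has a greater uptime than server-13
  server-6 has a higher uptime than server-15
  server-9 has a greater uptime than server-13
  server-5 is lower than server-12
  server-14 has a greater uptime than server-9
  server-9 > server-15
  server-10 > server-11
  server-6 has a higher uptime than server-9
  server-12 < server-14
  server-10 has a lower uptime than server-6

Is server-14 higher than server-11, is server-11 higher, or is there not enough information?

server-11 < server-13 < server-15 < server-5 < server-12 < server-10 < server-6 < server-14, by transitivity through server-13, server-15, server-5, server-12, server-10, server-6.
So server-14 is higher.

server-14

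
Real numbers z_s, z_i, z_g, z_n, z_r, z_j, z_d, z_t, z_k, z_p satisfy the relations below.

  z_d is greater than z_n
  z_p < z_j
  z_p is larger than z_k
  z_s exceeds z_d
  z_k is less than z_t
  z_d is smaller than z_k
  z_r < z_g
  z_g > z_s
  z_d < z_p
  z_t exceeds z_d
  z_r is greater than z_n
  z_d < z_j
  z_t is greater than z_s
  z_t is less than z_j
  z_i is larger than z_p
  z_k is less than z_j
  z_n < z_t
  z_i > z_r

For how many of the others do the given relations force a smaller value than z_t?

4

From z_t the given relations immediately reach z_n, z_d, z_k, z_s.
Nothing else is reachable below z_t; 4 in all.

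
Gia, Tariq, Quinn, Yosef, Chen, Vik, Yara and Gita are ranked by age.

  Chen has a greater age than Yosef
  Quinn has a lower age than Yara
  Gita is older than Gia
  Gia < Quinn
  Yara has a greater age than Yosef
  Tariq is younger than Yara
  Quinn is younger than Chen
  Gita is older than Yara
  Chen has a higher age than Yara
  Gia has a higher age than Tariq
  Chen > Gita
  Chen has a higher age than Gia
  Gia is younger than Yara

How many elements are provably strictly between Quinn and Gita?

1

The relations place Quinn below Gita. An element lies strictly between them when it is forced above Quinn and also forced below Gita.
Above Quinn: {Yara, Chen}. Below Gita: {Tariq, Gia, Yosef, Yara}.
Intersection: {Yara} — 1.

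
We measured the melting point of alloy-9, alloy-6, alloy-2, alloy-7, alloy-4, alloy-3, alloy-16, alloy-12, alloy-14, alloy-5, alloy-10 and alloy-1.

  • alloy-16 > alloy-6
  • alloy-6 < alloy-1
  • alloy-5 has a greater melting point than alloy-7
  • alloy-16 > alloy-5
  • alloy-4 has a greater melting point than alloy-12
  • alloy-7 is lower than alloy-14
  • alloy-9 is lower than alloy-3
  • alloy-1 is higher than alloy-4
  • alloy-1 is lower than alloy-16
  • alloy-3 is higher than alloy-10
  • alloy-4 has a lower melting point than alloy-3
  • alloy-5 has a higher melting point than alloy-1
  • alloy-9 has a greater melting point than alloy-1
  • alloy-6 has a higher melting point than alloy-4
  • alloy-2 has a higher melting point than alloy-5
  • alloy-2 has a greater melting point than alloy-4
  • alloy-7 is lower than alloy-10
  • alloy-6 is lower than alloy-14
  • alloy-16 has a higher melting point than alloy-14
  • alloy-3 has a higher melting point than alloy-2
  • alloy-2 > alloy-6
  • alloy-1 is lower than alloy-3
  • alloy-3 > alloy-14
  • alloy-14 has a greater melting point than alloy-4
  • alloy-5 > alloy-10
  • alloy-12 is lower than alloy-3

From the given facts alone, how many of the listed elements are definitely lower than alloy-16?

8

The elements the relations force below alloy-16 are alloy-12, alloy-7, alloy-4, alloy-6, alloy-10, alloy-1, alloy-14, alloy-5 — no chain reaches any other.
That is 8.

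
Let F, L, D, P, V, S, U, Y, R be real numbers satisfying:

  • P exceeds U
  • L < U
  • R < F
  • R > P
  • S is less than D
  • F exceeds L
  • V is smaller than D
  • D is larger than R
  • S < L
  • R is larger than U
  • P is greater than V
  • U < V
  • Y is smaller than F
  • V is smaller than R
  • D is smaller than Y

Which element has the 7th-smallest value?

D

Piecing the relations together gives one ordering: S < L < U < V < P < R < D < Y < F.
Counting 7 from the smallest end gives D.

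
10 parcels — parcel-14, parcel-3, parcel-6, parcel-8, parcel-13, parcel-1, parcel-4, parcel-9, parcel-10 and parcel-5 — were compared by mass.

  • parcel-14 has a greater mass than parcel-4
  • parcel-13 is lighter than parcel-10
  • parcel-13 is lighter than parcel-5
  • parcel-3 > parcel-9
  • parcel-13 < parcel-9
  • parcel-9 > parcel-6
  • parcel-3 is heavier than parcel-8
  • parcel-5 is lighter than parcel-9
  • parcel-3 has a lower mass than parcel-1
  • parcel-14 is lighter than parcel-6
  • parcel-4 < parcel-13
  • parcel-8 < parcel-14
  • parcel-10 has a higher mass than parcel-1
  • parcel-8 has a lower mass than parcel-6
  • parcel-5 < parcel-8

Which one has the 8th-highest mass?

The consecutive relations fix a unique order: parcel-4 < parcel-13 < parcel-5 < parcel-8 < parcel-14 < parcel-6 < parcel-9 < parcel-3 < parcel-1 < parcel-10.
Counting 8 from the largest end gives parcel-5.

parcel-5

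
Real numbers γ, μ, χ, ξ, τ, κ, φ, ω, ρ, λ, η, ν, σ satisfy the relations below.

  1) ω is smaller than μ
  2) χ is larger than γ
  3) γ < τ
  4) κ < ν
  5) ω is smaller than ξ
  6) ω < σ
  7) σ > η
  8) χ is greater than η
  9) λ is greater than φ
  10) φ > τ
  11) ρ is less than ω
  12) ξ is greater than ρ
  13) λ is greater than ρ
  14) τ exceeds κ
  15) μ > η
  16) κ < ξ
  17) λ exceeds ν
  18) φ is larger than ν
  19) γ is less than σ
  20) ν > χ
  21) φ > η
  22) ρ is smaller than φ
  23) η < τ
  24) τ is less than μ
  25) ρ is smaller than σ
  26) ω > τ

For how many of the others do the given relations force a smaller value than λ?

From λ the given relations immediately reach ρ, ν, φ.
From those, η, κ, τ, χ — 7 in total.
From those, γ — 8 in total.
Nothing else is reachable below λ; 8 in all.

8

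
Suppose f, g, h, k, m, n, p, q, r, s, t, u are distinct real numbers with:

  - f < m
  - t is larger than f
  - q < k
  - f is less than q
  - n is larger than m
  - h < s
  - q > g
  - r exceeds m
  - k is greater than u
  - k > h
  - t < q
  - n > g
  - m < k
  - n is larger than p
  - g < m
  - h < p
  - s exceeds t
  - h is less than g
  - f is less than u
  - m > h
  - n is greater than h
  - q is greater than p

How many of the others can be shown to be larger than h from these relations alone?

8

The elements the relations force above h are g, m, p, n, s, q, k, r — no chain reaches any other.
That is 8.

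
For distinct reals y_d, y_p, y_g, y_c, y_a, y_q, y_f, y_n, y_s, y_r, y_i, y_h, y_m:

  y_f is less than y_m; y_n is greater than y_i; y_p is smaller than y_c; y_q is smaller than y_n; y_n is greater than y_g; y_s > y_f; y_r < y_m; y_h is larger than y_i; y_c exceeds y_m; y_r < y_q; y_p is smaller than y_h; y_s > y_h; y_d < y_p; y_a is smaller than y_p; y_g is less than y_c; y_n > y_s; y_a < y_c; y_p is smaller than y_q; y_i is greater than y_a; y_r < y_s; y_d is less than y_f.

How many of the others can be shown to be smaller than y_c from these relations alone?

From y_c the given relations immediately reach y_a, y_p, y_m, y_g.
From those, y_r, y_d, y_f — 7 in total.
No other element is forced below y_c by the given relations, so the count is 7.

7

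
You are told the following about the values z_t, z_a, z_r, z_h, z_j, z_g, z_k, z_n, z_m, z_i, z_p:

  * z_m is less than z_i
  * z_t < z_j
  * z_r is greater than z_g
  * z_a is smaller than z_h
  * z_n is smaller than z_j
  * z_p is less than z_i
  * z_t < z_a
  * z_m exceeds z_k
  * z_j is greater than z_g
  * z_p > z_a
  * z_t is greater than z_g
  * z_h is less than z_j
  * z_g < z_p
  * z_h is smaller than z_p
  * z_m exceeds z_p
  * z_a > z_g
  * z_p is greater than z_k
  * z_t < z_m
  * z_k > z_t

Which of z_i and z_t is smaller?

z_t < z_a < z_h < z_p < z_m < z_i, by transitivity through z_a, z_h, z_p, z_m.
So z_t < z_i; z_t is the smaller of the two.

z_t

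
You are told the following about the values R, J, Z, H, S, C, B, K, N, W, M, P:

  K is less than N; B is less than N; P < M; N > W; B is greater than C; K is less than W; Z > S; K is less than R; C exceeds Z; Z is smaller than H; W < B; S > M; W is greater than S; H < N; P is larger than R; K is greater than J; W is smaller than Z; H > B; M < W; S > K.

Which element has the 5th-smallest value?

M

Piecing the relations together gives one ordering: J < K < R < P < M < S < W < Z < C < B < H < N.
Counting 5 from the smallest end gives M.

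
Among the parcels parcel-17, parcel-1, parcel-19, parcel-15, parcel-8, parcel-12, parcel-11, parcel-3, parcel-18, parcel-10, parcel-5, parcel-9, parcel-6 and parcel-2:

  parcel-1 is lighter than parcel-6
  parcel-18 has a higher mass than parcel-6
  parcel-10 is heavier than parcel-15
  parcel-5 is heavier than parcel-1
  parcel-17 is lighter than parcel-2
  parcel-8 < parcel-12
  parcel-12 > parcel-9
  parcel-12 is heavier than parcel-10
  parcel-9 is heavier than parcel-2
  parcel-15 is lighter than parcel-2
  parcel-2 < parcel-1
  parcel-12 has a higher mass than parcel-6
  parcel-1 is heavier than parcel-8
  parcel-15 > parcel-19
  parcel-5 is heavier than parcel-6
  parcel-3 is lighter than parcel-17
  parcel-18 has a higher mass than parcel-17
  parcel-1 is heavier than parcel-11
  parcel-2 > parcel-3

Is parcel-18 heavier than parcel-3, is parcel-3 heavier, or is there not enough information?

parcel-18

Link the given pairs in sequence: parcel-3 < parcel-17; parcel-17 < parcel-2; parcel-2 < parcel-1; parcel-1 < parcel-6; parcel-6 < parcel-18.
Chaining these gives parcel-3 < parcel-17 < parcel-2 < parcel-1 < parcel-6 < parcel-18.
So parcel-18 is heavier.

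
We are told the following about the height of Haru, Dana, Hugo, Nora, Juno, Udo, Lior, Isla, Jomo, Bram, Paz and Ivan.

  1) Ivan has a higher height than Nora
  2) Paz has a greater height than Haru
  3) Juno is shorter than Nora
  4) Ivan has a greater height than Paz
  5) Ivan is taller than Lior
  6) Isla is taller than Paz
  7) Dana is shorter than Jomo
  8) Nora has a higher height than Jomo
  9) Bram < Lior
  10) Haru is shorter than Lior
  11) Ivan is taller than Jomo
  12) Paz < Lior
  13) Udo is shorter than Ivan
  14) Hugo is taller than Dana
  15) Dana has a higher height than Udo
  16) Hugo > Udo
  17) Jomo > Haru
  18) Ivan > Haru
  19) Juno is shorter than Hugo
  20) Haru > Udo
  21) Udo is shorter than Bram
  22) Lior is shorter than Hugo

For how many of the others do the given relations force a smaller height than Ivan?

9

Directly below Ivan: Udo, Haru, Jomo, Paz, Lior, Nora.
One step further: Dana, Bram, Juno (9 so far).
No other element is forced below Ivan by the given relations, so the count is 9.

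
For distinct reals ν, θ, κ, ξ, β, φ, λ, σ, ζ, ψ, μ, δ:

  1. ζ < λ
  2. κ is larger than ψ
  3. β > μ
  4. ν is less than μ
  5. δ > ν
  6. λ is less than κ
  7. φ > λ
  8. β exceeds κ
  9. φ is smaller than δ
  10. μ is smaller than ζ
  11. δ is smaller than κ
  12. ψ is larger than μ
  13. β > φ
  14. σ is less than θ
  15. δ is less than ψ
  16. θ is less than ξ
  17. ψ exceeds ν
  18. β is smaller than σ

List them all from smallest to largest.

ν < μ < ζ < λ < φ < δ < ψ < κ < β < σ < θ < ξ

The consecutive links are each given: ν < μ; μ < ζ; ζ < λ; λ < φ; φ < δ; δ < ψ; ψ < κ; κ < β; β < σ; σ < θ; θ < ξ.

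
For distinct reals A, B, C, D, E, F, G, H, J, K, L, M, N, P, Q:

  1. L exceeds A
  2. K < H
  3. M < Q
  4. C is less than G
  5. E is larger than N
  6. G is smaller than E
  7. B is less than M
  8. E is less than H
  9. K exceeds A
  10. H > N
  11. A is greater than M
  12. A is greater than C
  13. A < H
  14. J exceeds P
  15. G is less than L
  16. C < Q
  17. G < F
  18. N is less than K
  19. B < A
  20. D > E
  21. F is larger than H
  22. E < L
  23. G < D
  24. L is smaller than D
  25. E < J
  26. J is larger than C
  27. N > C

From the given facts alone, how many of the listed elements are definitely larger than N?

7

The elements the relations force above N are E, L, D, K, J, H, F — no chain reaches any other.
That is 7.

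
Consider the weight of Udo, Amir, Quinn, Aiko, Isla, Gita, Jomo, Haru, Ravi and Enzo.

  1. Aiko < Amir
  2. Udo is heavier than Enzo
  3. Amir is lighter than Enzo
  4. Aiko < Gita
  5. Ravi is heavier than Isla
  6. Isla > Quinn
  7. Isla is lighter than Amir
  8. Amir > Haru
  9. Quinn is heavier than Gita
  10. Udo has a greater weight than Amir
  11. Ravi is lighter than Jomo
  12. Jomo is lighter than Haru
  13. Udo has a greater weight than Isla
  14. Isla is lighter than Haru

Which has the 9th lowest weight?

Piecing the relations together gives one ordering: Aiko < Gita < Quinn < Isla < Ravi < Jomo < Haru < Amir < Enzo < Udo.
Counting 9 from the smallest end gives Enzo.

Enzo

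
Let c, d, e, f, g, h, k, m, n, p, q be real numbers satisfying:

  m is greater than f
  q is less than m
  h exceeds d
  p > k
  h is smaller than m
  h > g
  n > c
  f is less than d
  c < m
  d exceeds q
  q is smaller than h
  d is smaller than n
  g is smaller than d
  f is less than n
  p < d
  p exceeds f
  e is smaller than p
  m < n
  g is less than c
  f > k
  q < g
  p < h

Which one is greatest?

Chaining downward from n: directly below it, f, c, d, m; then k, q, g, p, h; then e.
That covers every other element, and nothing is given above n, so n is the greatest.

n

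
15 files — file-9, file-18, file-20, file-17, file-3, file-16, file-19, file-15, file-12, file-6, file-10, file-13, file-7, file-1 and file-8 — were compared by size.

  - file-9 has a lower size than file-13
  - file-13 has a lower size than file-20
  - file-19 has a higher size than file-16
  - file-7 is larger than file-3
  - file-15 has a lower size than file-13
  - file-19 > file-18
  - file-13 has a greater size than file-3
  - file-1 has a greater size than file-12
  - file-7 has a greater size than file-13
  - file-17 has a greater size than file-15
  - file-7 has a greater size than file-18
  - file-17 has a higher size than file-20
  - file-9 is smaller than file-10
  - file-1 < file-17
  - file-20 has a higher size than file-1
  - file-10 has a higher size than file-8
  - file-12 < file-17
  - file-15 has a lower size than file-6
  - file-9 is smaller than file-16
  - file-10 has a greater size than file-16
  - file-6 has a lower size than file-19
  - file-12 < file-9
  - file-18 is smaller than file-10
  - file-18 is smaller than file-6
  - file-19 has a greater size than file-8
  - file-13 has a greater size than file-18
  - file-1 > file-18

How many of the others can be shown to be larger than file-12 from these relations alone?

Directly above file-12: file-9, file-1, file-17.
One step further: file-13, file-20, file-16, file-10 (7 so far).
One step further: file-7, file-19 (9 so far).
No other element is forced above file-12 by the given relations, so the count is 9.

9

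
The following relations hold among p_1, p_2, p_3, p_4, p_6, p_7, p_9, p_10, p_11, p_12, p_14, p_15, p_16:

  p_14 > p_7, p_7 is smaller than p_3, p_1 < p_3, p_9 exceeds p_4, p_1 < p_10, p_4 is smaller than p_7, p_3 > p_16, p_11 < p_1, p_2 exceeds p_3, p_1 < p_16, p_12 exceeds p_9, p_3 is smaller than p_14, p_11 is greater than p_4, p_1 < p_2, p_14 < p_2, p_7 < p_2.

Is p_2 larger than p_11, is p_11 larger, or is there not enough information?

Following the relations from p_11: p_11 < p_1 < p_16 < p_3 < p_14 < p_2.
So p_2 is larger.

p_2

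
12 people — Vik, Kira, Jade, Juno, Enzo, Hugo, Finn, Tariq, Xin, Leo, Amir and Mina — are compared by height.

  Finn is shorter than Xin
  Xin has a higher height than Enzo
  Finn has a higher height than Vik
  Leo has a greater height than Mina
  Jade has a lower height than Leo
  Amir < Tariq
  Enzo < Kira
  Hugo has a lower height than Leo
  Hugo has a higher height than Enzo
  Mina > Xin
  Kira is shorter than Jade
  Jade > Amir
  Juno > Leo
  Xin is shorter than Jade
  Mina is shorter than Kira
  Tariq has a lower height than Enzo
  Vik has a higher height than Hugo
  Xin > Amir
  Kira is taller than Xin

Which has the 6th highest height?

Chaining the given pairs: Amir < Tariq < Enzo < Hugo < Vik < Finn < Xin < Mina < Kira < Jade < Leo < Juno.
The 6th largest is Xin.

Xin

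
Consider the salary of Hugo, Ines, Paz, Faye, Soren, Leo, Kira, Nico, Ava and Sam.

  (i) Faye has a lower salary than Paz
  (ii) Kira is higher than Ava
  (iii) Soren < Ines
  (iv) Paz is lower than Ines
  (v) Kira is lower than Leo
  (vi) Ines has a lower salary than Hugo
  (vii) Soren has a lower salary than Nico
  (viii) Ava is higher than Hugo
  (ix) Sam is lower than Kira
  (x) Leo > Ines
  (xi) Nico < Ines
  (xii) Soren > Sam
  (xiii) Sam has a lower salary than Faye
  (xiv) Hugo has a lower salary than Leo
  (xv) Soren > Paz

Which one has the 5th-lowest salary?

Nico

Chaining the given pairs: Sam < Faye < Paz < Soren < Nico < Ines < Hugo < Ava < Kira < Leo.
Counting 5 from the smallest end gives Nico.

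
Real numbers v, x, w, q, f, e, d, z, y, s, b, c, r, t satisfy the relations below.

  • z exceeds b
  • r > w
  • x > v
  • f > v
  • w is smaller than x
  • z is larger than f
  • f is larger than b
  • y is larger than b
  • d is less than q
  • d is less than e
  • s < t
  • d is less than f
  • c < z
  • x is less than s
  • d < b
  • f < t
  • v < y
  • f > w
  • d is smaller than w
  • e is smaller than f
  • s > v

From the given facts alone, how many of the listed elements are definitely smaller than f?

5

Directly below f: d, b, w, v, e.
No other element is forced below f by the given relations, so the count is 5.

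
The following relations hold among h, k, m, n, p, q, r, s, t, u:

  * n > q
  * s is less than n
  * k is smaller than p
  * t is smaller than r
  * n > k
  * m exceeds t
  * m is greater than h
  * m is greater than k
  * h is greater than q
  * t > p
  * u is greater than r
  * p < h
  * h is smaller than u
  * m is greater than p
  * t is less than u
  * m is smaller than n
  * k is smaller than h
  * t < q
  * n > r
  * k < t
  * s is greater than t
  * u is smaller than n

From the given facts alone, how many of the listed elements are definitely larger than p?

8

Directly above p: t, h, m.
One step further: r, q, s, u, n (8 so far).
Nothing else is reachable above p; 8 in all.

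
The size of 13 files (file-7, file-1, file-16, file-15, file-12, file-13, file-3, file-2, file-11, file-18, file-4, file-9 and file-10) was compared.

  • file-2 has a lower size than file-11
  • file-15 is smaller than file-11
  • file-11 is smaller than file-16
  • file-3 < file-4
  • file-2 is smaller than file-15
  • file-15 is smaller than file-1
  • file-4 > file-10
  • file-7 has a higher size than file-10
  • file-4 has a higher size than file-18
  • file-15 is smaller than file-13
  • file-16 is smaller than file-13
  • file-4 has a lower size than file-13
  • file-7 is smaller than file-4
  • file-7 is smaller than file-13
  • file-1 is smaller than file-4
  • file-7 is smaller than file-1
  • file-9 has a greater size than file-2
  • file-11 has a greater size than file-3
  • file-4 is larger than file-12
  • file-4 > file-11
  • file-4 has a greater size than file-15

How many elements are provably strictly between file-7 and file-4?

1

The relations place file-7 below file-4. An element lies strictly between them when it is forced above file-7 and also forced below file-4.
Above file-7: {file-1, file-13}. Below file-4: {file-2, file-10, file-15, file-12, file-18, file-3, file-1, file-11}.
Intersection: {file-1} — 1.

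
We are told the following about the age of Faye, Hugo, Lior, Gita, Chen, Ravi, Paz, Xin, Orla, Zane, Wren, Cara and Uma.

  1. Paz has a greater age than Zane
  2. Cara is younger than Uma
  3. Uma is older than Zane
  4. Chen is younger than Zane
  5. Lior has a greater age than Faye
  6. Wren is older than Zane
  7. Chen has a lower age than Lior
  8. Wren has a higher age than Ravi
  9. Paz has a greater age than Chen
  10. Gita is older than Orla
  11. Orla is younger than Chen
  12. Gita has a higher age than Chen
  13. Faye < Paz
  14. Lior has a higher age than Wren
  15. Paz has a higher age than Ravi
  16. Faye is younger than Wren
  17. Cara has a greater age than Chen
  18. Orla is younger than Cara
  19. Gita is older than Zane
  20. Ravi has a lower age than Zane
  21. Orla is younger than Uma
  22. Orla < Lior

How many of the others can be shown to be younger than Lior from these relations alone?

The elements the relations force below Lior are Orla, Faye, Ravi, Chen, Zane, Wren — no chain reaches any other.
That is 6.

6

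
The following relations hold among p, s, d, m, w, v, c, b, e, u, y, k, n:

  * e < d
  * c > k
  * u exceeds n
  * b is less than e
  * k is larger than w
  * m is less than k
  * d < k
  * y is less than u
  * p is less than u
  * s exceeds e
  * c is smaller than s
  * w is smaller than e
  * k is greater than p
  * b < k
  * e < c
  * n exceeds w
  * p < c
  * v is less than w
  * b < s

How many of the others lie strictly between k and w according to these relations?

The relations place w below k. An element lies strictly between them when it is forced above w and also forced below k.
Above w: {e, d, c, n, s, u}. Below k: {v, b, e, d, p, m}.
Intersection: {e, d} — 2.

2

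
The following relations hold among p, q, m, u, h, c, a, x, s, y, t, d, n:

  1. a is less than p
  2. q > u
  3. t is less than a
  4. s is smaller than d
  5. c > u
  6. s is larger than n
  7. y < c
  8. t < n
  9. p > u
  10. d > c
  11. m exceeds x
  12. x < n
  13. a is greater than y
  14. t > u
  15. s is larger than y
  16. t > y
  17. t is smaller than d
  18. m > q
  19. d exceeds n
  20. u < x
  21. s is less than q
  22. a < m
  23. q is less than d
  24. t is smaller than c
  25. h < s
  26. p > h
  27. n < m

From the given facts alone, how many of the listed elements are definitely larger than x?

5

Directly above x: n, m.
One step further: s, d (4 so far).
One step further: q (5 so far).
Nothing else is reachable above x; 5 in all.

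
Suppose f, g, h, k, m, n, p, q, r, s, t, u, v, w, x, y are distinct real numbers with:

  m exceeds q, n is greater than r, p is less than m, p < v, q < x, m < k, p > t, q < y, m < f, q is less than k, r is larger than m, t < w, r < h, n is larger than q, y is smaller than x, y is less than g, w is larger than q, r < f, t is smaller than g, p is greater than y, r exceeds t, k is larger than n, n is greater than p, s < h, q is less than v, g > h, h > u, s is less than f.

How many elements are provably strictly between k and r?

1

Chaining upward from r reaches: n, f, h, g.
Chaining downward from k reaches: t, q, y, p, m, n.
Strictly between r and k are those in both lists: n — 1 element.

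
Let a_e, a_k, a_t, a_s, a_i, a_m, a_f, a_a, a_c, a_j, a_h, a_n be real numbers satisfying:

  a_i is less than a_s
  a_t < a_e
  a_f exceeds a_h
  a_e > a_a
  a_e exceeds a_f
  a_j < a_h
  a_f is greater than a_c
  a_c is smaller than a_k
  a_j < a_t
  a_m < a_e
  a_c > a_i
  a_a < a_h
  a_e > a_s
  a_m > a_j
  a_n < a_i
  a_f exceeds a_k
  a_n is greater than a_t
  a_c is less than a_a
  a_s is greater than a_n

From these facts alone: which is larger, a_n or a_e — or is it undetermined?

a_e

Link the given pairs in sequence: a_n < a_i; a_i < a_c; a_c < a_k; a_k < a_f; a_f < a_e.
Together: a_n < a_i < a_c < a_k < a_f < a_e.
So a_e is larger.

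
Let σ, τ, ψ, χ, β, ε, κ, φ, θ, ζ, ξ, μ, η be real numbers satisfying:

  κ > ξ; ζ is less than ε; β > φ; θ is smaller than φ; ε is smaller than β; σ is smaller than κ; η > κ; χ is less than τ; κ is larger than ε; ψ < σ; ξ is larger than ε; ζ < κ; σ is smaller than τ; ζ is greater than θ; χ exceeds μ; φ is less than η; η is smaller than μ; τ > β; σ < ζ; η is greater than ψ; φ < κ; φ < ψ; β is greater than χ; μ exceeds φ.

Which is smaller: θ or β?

θ

Chaining the given relations: θ < φ < ψ < σ < ζ < ε < ξ < κ < η < μ < χ < β.
So θ < β; θ is the smaller of the two.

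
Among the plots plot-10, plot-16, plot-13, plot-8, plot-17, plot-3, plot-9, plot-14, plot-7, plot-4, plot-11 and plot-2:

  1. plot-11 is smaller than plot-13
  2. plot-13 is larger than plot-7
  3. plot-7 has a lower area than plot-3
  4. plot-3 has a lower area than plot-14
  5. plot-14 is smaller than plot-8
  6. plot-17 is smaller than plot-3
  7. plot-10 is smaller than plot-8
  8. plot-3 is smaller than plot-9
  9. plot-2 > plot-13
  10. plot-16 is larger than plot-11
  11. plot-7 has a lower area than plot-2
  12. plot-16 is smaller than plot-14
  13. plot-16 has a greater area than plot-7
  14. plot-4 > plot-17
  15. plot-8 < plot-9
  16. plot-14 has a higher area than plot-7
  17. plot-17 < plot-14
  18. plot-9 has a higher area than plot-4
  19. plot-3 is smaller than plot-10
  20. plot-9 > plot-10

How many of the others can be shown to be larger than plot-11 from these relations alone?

6

Directly above plot-11: plot-16, plot-13.
One step further: plot-14, plot-2 (4 so far).
One step further: plot-8 (5 so far).
One step further: plot-9 (6 so far).
No other element is forced above plot-11 by the given relations, so the count is 6.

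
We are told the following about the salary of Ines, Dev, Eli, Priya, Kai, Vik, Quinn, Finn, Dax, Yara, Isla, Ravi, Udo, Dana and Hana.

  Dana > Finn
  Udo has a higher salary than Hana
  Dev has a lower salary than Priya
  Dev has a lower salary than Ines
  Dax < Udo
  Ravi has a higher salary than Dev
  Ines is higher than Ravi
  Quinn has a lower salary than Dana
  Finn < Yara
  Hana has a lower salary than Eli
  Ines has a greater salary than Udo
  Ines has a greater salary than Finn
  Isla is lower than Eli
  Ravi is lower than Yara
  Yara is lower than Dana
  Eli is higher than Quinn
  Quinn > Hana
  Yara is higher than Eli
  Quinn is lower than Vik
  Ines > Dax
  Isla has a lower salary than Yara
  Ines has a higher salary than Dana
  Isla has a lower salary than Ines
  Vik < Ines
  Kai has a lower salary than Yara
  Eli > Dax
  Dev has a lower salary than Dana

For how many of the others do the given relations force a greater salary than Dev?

From Dev the given relations immediately reach Ravi, Dana, Ines, Priya.
From those, Yara — 5 in total.
No other element is forced above Dev by the given relations, so the count is 5.

5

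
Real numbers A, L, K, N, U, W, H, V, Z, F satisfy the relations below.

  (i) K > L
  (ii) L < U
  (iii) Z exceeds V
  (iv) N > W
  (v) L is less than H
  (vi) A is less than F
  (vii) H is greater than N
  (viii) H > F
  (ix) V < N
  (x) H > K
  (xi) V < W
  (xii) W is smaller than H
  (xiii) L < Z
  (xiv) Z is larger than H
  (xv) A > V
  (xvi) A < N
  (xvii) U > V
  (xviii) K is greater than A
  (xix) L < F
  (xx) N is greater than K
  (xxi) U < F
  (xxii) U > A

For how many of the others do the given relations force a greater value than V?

8

From V the given relations immediately reach W, A, U, N, Z.
From those, K, F, H — 8 in total.
No other element is forced above V by the given relations, so the count is 8.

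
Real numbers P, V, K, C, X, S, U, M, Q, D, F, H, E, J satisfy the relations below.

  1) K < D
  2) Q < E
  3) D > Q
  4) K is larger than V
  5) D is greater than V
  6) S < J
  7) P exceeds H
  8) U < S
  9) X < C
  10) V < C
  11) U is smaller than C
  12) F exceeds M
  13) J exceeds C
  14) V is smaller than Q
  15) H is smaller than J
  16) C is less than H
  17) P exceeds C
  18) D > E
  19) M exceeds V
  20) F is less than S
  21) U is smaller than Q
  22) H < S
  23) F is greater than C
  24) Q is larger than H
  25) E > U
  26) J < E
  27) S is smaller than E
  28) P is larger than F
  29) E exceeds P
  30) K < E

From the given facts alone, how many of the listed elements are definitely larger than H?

From H the given relations immediately reach S, Q, J, P.
From those, E, D — 6 in total.
Nothing else is reachable above H; 6 in all.

6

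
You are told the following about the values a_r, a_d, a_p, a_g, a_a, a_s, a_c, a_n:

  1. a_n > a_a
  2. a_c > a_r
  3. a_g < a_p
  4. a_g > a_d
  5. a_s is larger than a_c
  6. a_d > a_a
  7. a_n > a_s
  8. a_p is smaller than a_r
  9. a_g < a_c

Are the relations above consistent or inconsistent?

consistent

The single ordering a_a < a_d < a_g < a_p < a_r < a_c < a_s < a_n satisfies every listed relation, so no contradiction arises.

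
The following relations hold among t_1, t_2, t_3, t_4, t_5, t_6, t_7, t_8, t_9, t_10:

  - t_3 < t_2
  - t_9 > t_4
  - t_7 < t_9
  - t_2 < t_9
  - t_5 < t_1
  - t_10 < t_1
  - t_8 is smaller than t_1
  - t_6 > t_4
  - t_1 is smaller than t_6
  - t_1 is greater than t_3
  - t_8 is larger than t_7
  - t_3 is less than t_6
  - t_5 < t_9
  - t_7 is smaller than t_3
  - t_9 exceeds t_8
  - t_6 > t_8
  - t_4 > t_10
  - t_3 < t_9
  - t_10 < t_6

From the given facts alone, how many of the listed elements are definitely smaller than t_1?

5

From t_1 the given relations immediately reach t_10, t_5, t_3, t_8.
From those, t_7 — 5 in total.
No other element is forced below t_1 by the given relations, so the count is 5.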